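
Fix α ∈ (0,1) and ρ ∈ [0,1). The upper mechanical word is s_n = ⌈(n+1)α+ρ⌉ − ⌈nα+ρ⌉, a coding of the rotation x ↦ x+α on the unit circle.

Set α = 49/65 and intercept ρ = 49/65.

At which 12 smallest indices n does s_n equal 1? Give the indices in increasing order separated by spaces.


0 1 2 4 5 6 8 9 10 12 13 14

n=0: ⌈98/65⌉−⌈49/65⌉ = 2−1 = 1  ← one
n=1: ⌈147/65⌉−⌈98/65⌉ = 3−2 = 1  ← one
n=2: ⌈196/65⌉−⌈147/65⌉ = 4−3 = 1  ← one
n=3: ⌈245/65⌉−⌈196/65⌉ = 4−4 = 0
n=4: ⌈294/65⌉−⌈245/65⌉ = 5−4 = 1  ← one
n=5: ⌈343/65⌉−⌈294/65⌉ = 6−5 = 1  ← one
n=6: ⌈392/65⌉−⌈343/65⌉ = 7−6 = 1  ← one
n=7: ⌈441/65⌉−⌈392/65⌉ = 7−7 = 0
n=8: ⌈490/65⌉−⌈441/65⌉ = 8−7 = 1  ← one
n=9: ⌈539/65⌉−⌈490/65⌉ = 9−8 = 1  ← one
n=10: ⌈588/65⌉−⌈539/65⌉ = 10−9 = 1  ← one
n=11: ⌈637/65⌉−⌈588/65⌉ = 10−10 = 0
n=12: ⌈686/65⌉−⌈637/65⌉ = 11−10 = 1  ← one
n=13: ⌈735/65⌉−⌈686/65⌉ = 12−11 = 1  ← one
n=14: ⌈784/65⌉−⌈735/65⌉ = 13−12 = 1  ← one
positions of the first 12 ones: 0 1 2 4 5 6 8 9 10 12 13 14


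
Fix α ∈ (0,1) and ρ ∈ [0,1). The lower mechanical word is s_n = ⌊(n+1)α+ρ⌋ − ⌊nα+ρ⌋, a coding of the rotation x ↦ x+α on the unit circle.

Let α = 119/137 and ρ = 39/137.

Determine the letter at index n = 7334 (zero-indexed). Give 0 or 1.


(n+1)α + ρ = (7335·119 + 39) / 137 = 872904/137
nα + ρ     = (7334·119 + 39) / 137 = 872785/137
⌊872904/137⌋ = 6371,  ⌊872785/137⌋ = 6370
s_{7334} = 6371 − 6370 = 1

1


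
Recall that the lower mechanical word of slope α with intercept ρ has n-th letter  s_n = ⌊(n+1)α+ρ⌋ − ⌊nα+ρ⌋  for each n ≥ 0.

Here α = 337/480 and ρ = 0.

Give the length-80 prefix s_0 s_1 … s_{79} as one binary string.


n=0: ⌊(1·337)/480⌋ − ⌊(0·337)/480⌋ = ⌊337/480⌋ − ⌊0/480⌋ = 0 − 0 = 0
n=1: ⌊(2·337)/480⌋ − ⌊(1·337)/480⌋ = ⌊674/480⌋ − ⌊337/480⌋ = 1 − 0 = 1
n=2: ⌊(3·337)/480⌋ − ⌊(2·337)/480⌋ = ⌊1011/480⌋ − ⌊674/480⌋ = 2 − 1 = 1
n=3: ⌊(4·337)/480⌋ − ⌊(3·337)/480⌋ = ⌊1348/480⌋ − ⌊1011/480⌋ = 2 − 2 = 0
n=4: ⌊(5·337)/480⌋ − ⌊(4·337)/480⌋ = ⌊1685/480⌋ − ⌊1348/480⌋ = 3 − 2 = 1
n=5: ⌊(6·337)/480⌋ − ⌊(5·337)/480⌋ = ⌊2022/480⌋ − ⌊1685/480⌋ = 4 − 3 = 1
n=6: ⌊(7·337)/480⌋ − ⌊(6·337)/480⌋ = ⌊2359/480⌋ − ⌊2022/480⌋ = 4 − 4 = 0
n=7: ⌊(8·337)/480⌋ − ⌊(7·337)/480⌋ = ⌊2696/480⌋ − ⌊2359/480⌋ = 5 − 4 = 1
n=8: ⌊(9·337)/480⌋ − ⌊(8·337)/480⌋ = ⌊3033/480⌋ − ⌊2696/480⌋ = 6 − 5 = 1
n=9: ⌊(10·337)/480⌋ − ⌊(9·337)/480⌋ = ⌊3370/480⌋ − ⌊3033/480⌋ = 7 − 6 = 1
n=10: ⌊(11·337)/480⌋ − ⌊(10·337)/480⌋ = ⌊3707/480⌋ − ⌊3370/480⌋ = 7 − 7 = 0
n=11: ⌊(12·337)/480⌋ − ⌊(11·337)/480⌋ = ⌊4044/480⌋ − ⌊3707/480⌋ = 8 − 7 = 1
n=12: ⌊(13·337)/480⌋ − ⌊(12·337)/480⌋ = ⌊4381/480⌋ − ⌊4044/480⌋ = 9 − 8 = 1
n=13: ⌊(14·337)/480⌋ − ⌊(13·337)/480⌋ = ⌊4718/480⌋ − ⌊4381/480⌋ = 9 − 9 = 0
n=14: ⌊(15·337)/480⌋ − ⌊(14·337)/480⌋ = ⌊5055/480⌋ − ⌊4718/480⌋ = 10 − 9 = 1
n=15: ⌊(16·337)/480⌋ − ⌊(15·337)/480⌋ = ⌊5392/480⌋ − ⌊5055/480⌋ = 11 − 10 = 1
n=16: ⌊(17·337)/480⌋ − ⌊(16·337)/480⌋ = ⌊5729/480⌋ − ⌊5392/480⌋ = 11 − 11 = 0
n=17: ⌊(18·337)/480⌋ − ⌊(17·337)/480⌋ = ⌊6066/480⌋ − ⌊5729/480⌋ = 12 − 11 = 1
n=18: ⌊(19·337)/480⌋ − ⌊(18·337)/480⌋ = ⌊6403/480⌋ − ⌊6066/480⌋ = 13 − 12 = 1
n=19: ⌊(20·337)/480⌋ − ⌊(19·337)/480⌋ = ⌊6740/480⌋ − ⌊6403/480⌋ = 14 − 13 = 1
n=20: ⌊(21·337)/480⌋ − ⌊(20·337)/480⌋ = ⌊7077/480⌋ − ⌊6740/480⌋ = 14 − 14 = 0
n=21: ⌊(22·337)/480⌋ − ⌊(21·337)/480⌋ = ⌊7414/480⌋ − ⌊7077/480⌋ = 15 − 14 = 1
n=22: ⌊(23·337)/480⌋ − ⌊(22·337)/480⌋ = ⌊7751/480⌋ − ⌊7414/480⌋ = 16 − 15 = 1
n=23: ⌊(24·337)/480⌋ − ⌊(23·337)/480⌋ = ⌊8088/480⌋ − ⌊7751/480⌋ = 16 − 16 = 0
n=24: ⌊(25·337)/480⌋ − ⌊(24·337)/480⌋ = ⌊8425/480⌋ − ⌊8088/480⌋ = 17 − 16 = 1
n=25: ⌊(26·337)/480⌋ − ⌊(25·337)/480⌋ = ⌊8762/480⌋ − ⌊8425/480⌋ = 18 − 17 = 1
n=26: ⌊(27·337)/480⌋ − ⌊(26·337)/480⌋ = ⌊9099/480⌋ − ⌊8762/480⌋ = 18 − 18 = 0
n=27: ⌊(28·337)/480⌋ − ⌊(27·337)/480⌋ = ⌊9436/480⌋ − ⌊9099/480⌋ = 19 − 18 = 1
n=28: ⌊(29·337)/480⌋ − ⌊(28·337)/480⌋ = ⌊9773/480⌋ − ⌊9436/480⌋ = 20 − 19 = 1
n=29: ⌊(30·337)/480⌋ − ⌊(29·337)/480⌋ = ⌊10110/480⌋ − ⌊9773/480⌋ = 21 − 20 = 1
n=30: ⌊(31·337)/480⌋ − ⌊(30·337)/480⌋ = ⌊10447/480⌋ − ⌊10110/480⌋ = 21 − 21 = 0
n=31: ⌊(32·337)/480⌋ − ⌊(31·337)/480⌋ = ⌊10784/480⌋ − ⌊10447/480⌋ = 22 − 21 = 1
n=32: ⌊(33·337)/480⌋ − ⌊(32·337)/480⌋ = ⌊11121/480⌋ − ⌊10784/480⌋ = 23 − 22 = 1
n=33: ⌊(34·337)/480⌋ − ⌊(33·337)/480⌋ = ⌊11458/480⌋ − ⌊11121/480⌋ = 23 − 23 = 0
n=34: ⌊(35·337)/480⌋ − ⌊(34·337)/480⌋ = ⌊11795/480⌋ − ⌊11458/480⌋ = 24 − 23 = 1
n=35: ⌊(36·337)/480⌋ − ⌊(35·337)/480⌋ = ⌊12132/480⌋ − ⌊11795/480⌋ = 25 − 24 = 1
n=36: ⌊(37·337)/480⌋ − ⌊(36·337)/480⌋ = ⌊12469/480⌋ − ⌊12132/480⌋ = 25 − 25 = 0
n=37: ⌊(38·337)/480⌋ − ⌊(37·337)/480⌋ = ⌊12806/480⌋ − ⌊12469/480⌋ = 26 − 25 = 1
n=38: ⌊(39·337)/480⌋ − ⌊(38·337)/480⌋ = ⌊13143/480⌋ − ⌊12806/480⌋ = 27 − 26 = 1
n=39: ⌊(40·337)/480⌋ − ⌊(39·337)/480⌋ = ⌊13480/480⌋ − ⌊13143/480⌋ = 28 − 27 = 1
n=40: ⌊(41·337)/480⌋ − ⌊(40·337)/480⌋ = ⌊13817/480⌋ − ⌊13480/480⌋ = 28 − 28 = 0
n=41: ⌊(42·337)/480⌋ − ⌊(41·337)/480⌋ = ⌊14154/480⌋ − ⌊13817/480⌋ = 29 − 28 = 1
n=42: ⌊(43·337)/480⌋ − ⌊(42·337)/480⌋ = ⌊14491/480⌋ − ⌊14154/480⌋ = 30 − 29 = 1
n=43: ⌊(44·337)/480⌋ − ⌊(43·337)/480⌋ = ⌊14828/480⌋ − ⌊14491/480⌋ = 30 − 30 = 0
n=44: ⌊(45·337)/480⌋ − ⌊(44·337)/480⌋ = ⌊15165/480⌋ − ⌊14828/480⌋ = 31 − 30 = 1
n=45: ⌊(46·337)/480⌋ − ⌊(45·337)/480⌋ = ⌊15502/480⌋ − ⌊15165/480⌋ = 32 − 31 = 1
n=46: ⌊(47·337)/480⌋ − ⌊(46·337)/480⌋ = ⌊15839/480⌋ − ⌊15502/480⌋ = 32 − 32 = 0
n=47: ⌊(48·337)/480⌋ − ⌊(47·337)/480⌋ = ⌊16176/480⌋ − ⌊15839/480⌋ = 33 − 32 = 1
n=48: ⌊(49·337)/480⌋ − ⌊(48·337)/480⌋ = ⌊16513/480⌋ − ⌊16176/480⌋ = 34 − 33 = 1
n=49: ⌊(50·337)/480⌋ − ⌊(49·337)/480⌋ = ⌊16850/480⌋ − ⌊16513/480⌋ = 35 − 34 = 1
n=50: ⌊(51·337)/480⌋ − ⌊(50·337)/480⌋ = ⌊17187/480⌋ − ⌊16850/480⌋ = 35 − 35 = 0
n=51: ⌊(52·337)/480⌋ − ⌊(51·337)/480⌋ = ⌊17524/480⌋ − ⌊17187/480⌋ = 36 − 35 = 1
n=52: ⌊(53·337)/480⌋ − ⌊(52·337)/480⌋ = ⌊17861/480⌋ − ⌊17524/480⌋ = 37 − 36 = 1
n=53: ⌊(54·337)/480⌋ − ⌊(53·337)/480⌋ = ⌊18198/480⌋ − ⌊17861/480⌋ = 37 − 37 = 0
n=54: ⌊(55·337)/480⌋ − ⌊(54·337)/480⌋ = ⌊18535/480⌋ − ⌊18198/480⌋ = 38 − 37 = 1
n=55: ⌊(56·337)/480⌋ − ⌊(55·337)/480⌋ = ⌊18872/480⌋ − ⌊18535/480⌋ = 39 − 38 = 1
n=56: ⌊(57·337)/480⌋ − ⌊(56·337)/480⌋ = ⌊19209/480⌋ − ⌊18872/480⌋ = 40 − 39 = 1
n=57: ⌊(58·337)/480⌋ − ⌊(57·337)/480⌋ = ⌊19546/480⌋ − ⌊19209/480⌋ = 40 − 40 = 0
n=58: ⌊(59·337)/480⌋ − ⌊(58·337)/480⌋ = ⌊19883/480⌋ − ⌊19546/480⌋ = 41 − 40 = 1
n=59: ⌊(60·337)/480⌋ − ⌊(59·337)/480⌋ = ⌊20220/480⌋ − ⌊19883/480⌋ = 42 − 41 = 1
n=60: ⌊(61·337)/480⌋ − ⌊(60·337)/480⌋ = ⌊20557/480⌋ − ⌊20220/480⌋ = 42 − 42 = 0
n=61: ⌊(62·337)/480⌋ − ⌊(61·337)/480⌋ = ⌊20894/480⌋ − ⌊20557/480⌋ = 43 − 42 = 1
n=62: ⌊(63·337)/480⌋ − ⌊(62·337)/480⌋ = ⌊21231/480⌋ − ⌊20894/480⌋ = 44 − 43 = 1
n=63: ⌊(64·337)/480⌋ − ⌊(63·337)/480⌋ = ⌊21568/480⌋ − ⌊21231/480⌋ = 44 − 44 = 0
n=64: ⌊(65·337)/480⌋ − ⌊(64·337)/480⌋ = ⌊21905/480⌋ − ⌊21568/480⌋ = 45 − 44 = 1
n=65: ⌊(66·337)/480⌋ − ⌊(65·337)/480⌋ = ⌊22242/480⌋ − ⌊21905/480⌋ = 46 − 45 = 1
n=66: ⌊(67·337)/480⌋ − ⌊(66·337)/480⌋ = ⌊22579/480⌋ − ⌊22242/480⌋ = 47 − 46 = 1
n=67: ⌊(68·337)/480⌋ − ⌊(67·337)/480⌋ = ⌊22916/480⌋ − ⌊22579/480⌋ = 47 − 47 = 0
n=68: ⌊(69·337)/480⌋ − ⌊(68·337)/480⌋ = ⌊23253/480⌋ − ⌊22916/480⌋ = 48 − 47 = 1
n=69: ⌊(70·337)/480⌋ − ⌊(69·337)/480⌋ = ⌊23590/480⌋ − ⌊23253/480⌋ = 49 − 48 = 1
n=70: ⌊(71·337)/480⌋ − ⌊(70·337)/480⌋ = ⌊23927/480⌋ − ⌊23590/480⌋ = 49 − 49 = 0
n=71: ⌊(72·337)/480⌋ − ⌊(71·337)/480⌋ = ⌊24264/480⌋ − ⌊23927/480⌋ = 50 − 49 = 1
n=72: ⌊(73·337)/480⌋ − ⌊(72·337)/480⌋ = ⌊24601/480⌋ − ⌊24264/480⌋ = 51 − 50 = 1
n=73: ⌊(74·337)/480⌋ − ⌊(73·337)/480⌋ = ⌊24938/480⌋ − ⌊24601/480⌋ = 51 − 51 = 0
n=74: ⌊(75·337)/480⌋ − ⌊(74·337)/480⌋ = ⌊25275/480⌋ − ⌊24938/480⌋ = 52 − 51 = 1
n=75: ⌊(76·337)/480⌋ − ⌊(75·337)/480⌋ = ⌊25612/480⌋ − ⌊25275/480⌋ = 53 − 52 = 1
n=76: ⌊(77·337)/480⌋ − ⌊(76·337)/480⌋ = ⌊25949/480⌋ − ⌊25612/480⌋ = 54 − 53 = 1
n=77: ⌊(78·337)/480⌋ − ⌊(77·337)/480⌋ = ⌊26286/480⌋ − ⌊25949/480⌋ = 54 − 54 = 0
n=78: ⌊(79·337)/480⌋ − ⌊(78·337)/480⌋ = ⌊26623/480⌋ − ⌊26286/480⌋ = 55 − 54 = 1
n=79: ⌊(80·337)/480⌋ − ⌊(79·337)/480⌋ = ⌊26960/480⌋ − ⌊26623/480⌋ = 56 − 55 = 1

01101101110110110111011011011101101101110110110111011011101101101110110110111011


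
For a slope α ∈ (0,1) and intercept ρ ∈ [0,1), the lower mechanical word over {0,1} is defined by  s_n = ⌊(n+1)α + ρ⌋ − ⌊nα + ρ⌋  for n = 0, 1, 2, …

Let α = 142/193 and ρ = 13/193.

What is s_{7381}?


(n+1)α + ρ = (7382·142 + 13) / 193 = 1048257/193
nα + ρ     = (7381·142 + 13) / 193 = 1048115/193
⌊1048257/193⌋ = 5431,  ⌊1048115/193⌋ = 5430
s_{7381} = 5431 − 5430 = 1

1


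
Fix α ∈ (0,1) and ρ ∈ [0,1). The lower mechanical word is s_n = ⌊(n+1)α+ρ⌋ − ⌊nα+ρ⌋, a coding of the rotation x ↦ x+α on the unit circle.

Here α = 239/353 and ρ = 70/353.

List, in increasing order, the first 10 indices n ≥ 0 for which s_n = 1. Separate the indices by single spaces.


n=0: ⌊309/353⌋−⌊70/353⌋ = 0−0 = 0
n=1: ⌊548/353⌋−⌊309/353⌋ = 1−0 = 1  ← one
n=2: ⌊787/353⌋−⌊548/353⌋ = 2−1 = 1  ← one
n=3: ⌊1026/353⌋−⌊787/353⌋ = 2−2 = 0
n=4: ⌊1265/353⌋−⌊1026/353⌋ = 3−2 = 1  ← one
n=5: ⌊1504/353⌋−⌊1265/353⌋ = 4−3 = 1  ← one
n=6: ⌊1743/353⌋−⌊1504/353⌋ = 4−4 = 0
n=7: ⌊1982/353⌋−⌊1743/353⌋ = 5−4 = 1  ← one
n=8: ⌊2221/353⌋−⌊1982/353⌋ = 6−5 = 1  ← one
n=9: ⌊2460/353⌋−⌊2221/353⌋ = 6−6 = 0
n=10: ⌊2699/353⌋−⌊2460/353⌋ = 7−6 = 1  ← one
n=11: ⌊2938/353⌋−⌊2699/353⌋ = 8−7 = 1  ← one
n=12: ⌊3177/353⌋−⌊2938/353⌋ = 9−8 = 1  ← one
n=13: ⌊3416/353⌋−⌊3177/353⌋ = 9−9 = 0
n=14: ⌊3655/353⌋−⌊3416/353⌋ = 10−9 = 1  ← one
positions of the first 10 ones: 1 2 4 5 7 8 10 11 12 14

1 2 4 5 7 8 10 11 12 14


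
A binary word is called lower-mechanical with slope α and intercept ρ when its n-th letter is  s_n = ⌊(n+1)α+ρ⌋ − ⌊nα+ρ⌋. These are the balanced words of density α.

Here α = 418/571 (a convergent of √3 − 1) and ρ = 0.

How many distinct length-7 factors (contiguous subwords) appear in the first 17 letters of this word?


t_n = ⌊(n·418)/571⌋ for n = 0 … 17:
  n=0…9: ⌊0/571⌋=0 ⌊418/571⌋=0 ⌊836/571⌋=1 ⌊1254/571⌋=2 ⌊1672/571⌋=2 ⌊2090/571⌋=3 ⌊2508/571⌋=4 ⌊2926/571⌋=5 ⌊3344/571⌋=5 ⌊3762/571⌋=6
  n=10…17: ⌊4180/571⌋=7 ⌊4598/571⌋=8 ⌊5016/571⌋=8 ⌊5434/571⌋=9 ⌊5852/571⌋=10 ⌊6270/571⌋=10 ⌊6688/571⌋=11 ⌊7106/571⌋=12
s_n = t_(n+1) − t_n for n = 0 … 16 gives
prefix = 01101110111011011
slide a length-7 window over [0..6] … [10..16] (11 windows); first occurrence of each distinct factor:
  [  0..  6] 0110111
  [  1..  7] 1101110
  [  2..  8] 1011101
  [  3..  9] 0111011
  [  4.. 10] 1110111
  [  8.. 14] 1110110
  [  9.. 15] 1101101
  [ 10.. 16] 1011011
  (the other 3 windows repeat one of these)
distinct factors: {0110111, 0111011, 1011011, 1011101, 1101101, 1101110, 1110110, 1110111}
count = 8  (Sturmian bound for length 7 is 8)

8


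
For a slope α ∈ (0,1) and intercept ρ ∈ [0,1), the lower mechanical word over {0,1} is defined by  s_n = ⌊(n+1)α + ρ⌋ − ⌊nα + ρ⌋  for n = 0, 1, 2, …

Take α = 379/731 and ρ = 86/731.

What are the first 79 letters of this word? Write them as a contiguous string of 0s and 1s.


0101010101010101010110101010101010101010101010110101010101010101010101010110101

n=0: ⌊(1·379+86)/731⌋ − ⌊(0·379+86)/731⌋ = ⌊465/731⌋ − ⌊86/731⌋ = 0 − 0 = 0
n=1: ⌊(2·379+86)/731⌋ − ⌊(1·379+86)/731⌋ = ⌊844/731⌋ − ⌊465/731⌋ = 1 − 0 = 1
n=2: ⌊(3·379+86)/731⌋ − ⌊(2·379+86)/731⌋ = ⌊1223/731⌋ − ⌊844/731⌋ = 1 − 1 = 0
n=3: ⌊(4·379+86)/731⌋ − ⌊(3·379+86)/731⌋ = ⌊1602/731⌋ − ⌊1223/731⌋ = 2 − 1 = 1
n=4: ⌊(5·379+86)/731⌋ − ⌊(4·379+86)/731⌋ = ⌊1981/731⌋ − ⌊1602/731⌋ = 2 − 2 = 0
n=5: ⌊(6·379+86)/731⌋ − ⌊(5·379+86)/731⌋ = ⌊2360/731⌋ − ⌊1981/731⌋ = 3 − 2 = 1
n=6: ⌊(7·379+86)/731⌋ − ⌊(6·379+86)/731⌋ = ⌊2739/731⌋ − ⌊2360/731⌋ = 3 − 3 = 0
n=7: ⌊(8·379+86)/731⌋ − ⌊(7·379+86)/731⌋ = ⌊3118/731⌋ − ⌊2739/731⌋ = 4 − 3 = 1
n=8: ⌊(9·379+86)/731⌋ − ⌊(8·379+86)/731⌋ = ⌊3497/731⌋ − ⌊3118/731⌋ = 4 − 4 = 0
n=9: ⌊(10·379+86)/731⌋ − ⌊(9·379+86)/731⌋ = ⌊3876/731⌋ − ⌊3497/731⌋ = 5 − 4 = 1
n=10: ⌊(11·379+86)/731⌋ − ⌊(10·379+86)/731⌋ = ⌊4255/731⌋ − ⌊3876/731⌋ = 5 − 5 = 0
n=11: ⌊(12·379+86)/731⌋ − ⌊(11·379+86)/731⌋ = ⌊4634/731⌋ − ⌊4255/731⌋ = 6 − 5 = 1
n=12: ⌊(13·379+86)/731⌋ − ⌊(12·379+86)/731⌋ = ⌊5013/731⌋ − ⌊4634/731⌋ = 6 − 6 = 0
n=13: ⌊(14·379+86)/731⌋ − ⌊(13·379+86)/731⌋ = ⌊5392/731⌋ − ⌊5013/731⌋ = 7 − 6 = 1
n=14: ⌊(15·379+86)/731⌋ − ⌊(14·379+86)/731⌋ = ⌊5771/731⌋ − ⌊5392/731⌋ = 7 − 7 = 0
n=15: ⌊(16·379+86)/731⌋ − ⌊(15·379+86)/731⌋ = ⌊6150/731⌋ − ⌊5771/731⌋ = 8 − 7 = 1
n=16: ⌊(17·379+86)/731⌋ − ⌊(16·379+86)/731⌋ = ⌊6529/731⌋ − ⌊6150/731⌋ = 8 − 8 = 0
n=17: ⌊(18·379+86)/731⌋ − ⌊(17·379+86)/731⌋ = ⌊6908/731⌋ − ⌊6529/731⌋ = 9 − 8 = 1
n=18: ⌊(19·379+86)/731⌋ − ⌊(18·379+86)/731⌋ = ⌊7287/731⌋ − ⌊6908/731⌋ = 9 − 9 = 0
n=19: ⌊(20·379+86)/731⌋ − ⌊(19·379+86)/731⌋ = ⌊7666/731⌋ − ⌊7287/731⌋ = 10 − 9 = 1
n=20: ⌊(21·379+86)/731⌋ − ⌊(20·379+86)/731⌋ = ⌊8045/731⌋ − ⌊7666/731⌋ = 11 − 10 = 1
n=21: ⌊(22·379+86)/731⌋ − ⌊(21·379+86)/731⌋ = ⌊8424/731⌋ − ⌊8045/731⌋ = 11 − 11 = 0
n=22: ⌊(23·379+86)/731⌋ − ⌊(22·379+86)/731⌋ = ⌊8803/731⌋ − ⌊8424/731⌋ = 12 − 11 = 1
n=23: ⌊(24·379+86)/731⌋ − ⌊(23·379+86)/731⌋ = ⌊9182/731⌋ − ⌊8803/731⌋ = 12 − 12 = 0
n=24: ⌊(25·379+86)/731⌋ − ⌊(24·379+86)/731⌋ = ⌊9561/731⌋ − ⌊9182/731⌋ = 13 − 12 = 1
n=25: ⌊(26·379+86)/731⌋ − ⌊(25·379+86)/731⌋ = ⌊9940/731⌋ − ⌊9561/731⌋ = 13 − 13 = 0
n=26: ⌊(27·379+86)/731⌋ − ⌊(26·379+86)/731⌋ = ⌊10319/731⌋ − ⌊9940/731⌋ = 14 − 13 = 1
n=27: ⌊(28·379+86)/731⌋ − ⌊(27·379+86)/731⌋ = ⌊10698/731⌋ − ⌊10319/731⌋ = 14 − 14 = 0
n=28: ⌊(29·379+86)/731⌋ − ⌊(28·379+86)/731⌋ = ⌊11077/731⌋ − ⌊10698/731⌋ = 15 − 14 = 1
n=29: ⌊(30·379+86)/731⌋ − ⌊(29·379+86)/731⌋ = ⌊11456/731⌋ − ⌊11077/731⌋ = 15 − 15 = 0
n=30: ⌊(31·379+86)/731⌋ − ⌊(30·379+86)/731⌋ = ⌊11835/731⌋ − ⌊11456/731⌋ = 16 − 15 = 1
n=31: ⌊(32·379+86)/731⌋ − ⌊(31·379+86)/731⌋ = ⌊12214/731⌋ − ⌊11835/731⌋ = 16 − 16 = 0
n=32: ⌊(33·379+86)/731⌋ − ⌊(32·379+86)/731⌋ = ⌊12593/731⌋ − ⌊12214/731⌋ = 17 − 16 = 1
n=33: ⌊(34·379+86)/731⌋ − ⌊(33·379+86)/731⌋ = ⌊12972/731⌋ − ⌊12593/731⌋ = 17 − 17 = 0
n=34: ⌊(35·379+86)/731⌋ − ⌊(34·379+86)/731⌋ = ⌊13351/731⌋ − ⌊12972/731⌋ = 18 − 17 = 1
n=35: ⌊(36·379+86)/731⌋ − ⌊(35·379+86)/731⌋ = ⌊13730/731⌋ − ⌊13351/731⌋ = 18 − 18 = 0
n=36: ⌊(37·379+86)/731⌋ − ⌊(36·379+86)/731⌋ = ⌊14109/731⌋ − ⌊13730/731⌋ = 19 − 18 = 1
n=37: ⌊(38·379+86)/731⌋ − ⌊(37·379+86)/731⌋ = ⌊14488/731⌋ − ⌊14109/731⌋ = 19 − 19 = 0
n=38: ⌊(39·379+86)/731⌋ − ⌊(38·379+86)/731⌋ = ⌊14867/731⌋ − ⌊14488/731⌋ = 20 − 19 = 1
n=39: ⌊(40·379+86)/731⌋ − ⌊(39·379+86)/731⌋ = ⌊15246/731⌋ − ⌊14867/731⌋ = 20 − 20 = 0
n=40: ⌊(41·379+86)/731⌋ − ⌊(40·379+86)/731⌋ = ⌊15625/731⌋ − ⌊15246/731⌋ = 21 − 20 = 1
n=41: ⌊(42·379+86)/731⌋ − ⌊(41·379+86)/731⌋ = ⌊16004/731⌋ − ⌊15625/731⌋ = 21 − 21 = 0
n=42: ⌊(43·379+86)/731⌋ − ⌊(42·379+86)/731⌋ = ⌊16383/731⌋ − ⌊16004/731⌋ = 22 − 21 = 1
n=43: ⌊(44·379+86)/731⌋ − ⌊(43·379+86)/731⌋ = ⌊16762/731⌋ − ⌊16383/731⌋ = 22 − 22 = 0
n=44: ⌊(45·379+86)/731⌋ − ⌊(44·379+86)/731⌋ = ⌊17141/731⌋ − ⌊16762/731⌋ = 23 − 22 = 1
n=45: ⌊(46·379+86)/731⌋ − ⌊(45·379+86)/731⌋ = ⌊17520/731⌋ − ⌊17141/731⌋ = 23 − 23 = 0
n=46: ⌊(47·379+86)/731⌋ − ⌊(46·379+86)/731⌋ = ⌊17899/731⌋ − ⌊17520/731⌋ = 24 − 23 = 1
n=47: ⌊(48·379+86)/731⌋ − ⌊(47·379+86)/731⌋ = ⌊18278/731⌋ − ⌊17899/731⌋ = 25 − 24 = 1
n=48: ⌊(49·379+86)/731⌋ − ⌊(48·379+86)/731⌋ = ⌊18657/731⌋ − ⌊18278/731⌋ = 25 − 25 = 0
n=49: ⌊(50·379+86)/731⌋ − ⌊(49·379+86)/731⌋ = ⌊19036/731⌋ − ⌊18657/731⌋ = 26 − 25 = 1
n=50: ⌊(51·379+86)/731⌋ − ⌊(50·379+86)/731⌋ = ⌊19415/731⌋ − ⌊19036/731⌋ = 26 − 26 = 0
n=51: ⌊(52·379+86)/731⌋ − ⌊(51·379+86)/731⌋ = ⌊19794/731⌋ − ⌊19415/731⌋ = 27 − 26 = 1
n=52: ⌊(53·379+86)/731⌋ − ⌊(52·379+86)/731⌋ = ⌊20173/731⌋ − ⌊19794/731⌋ = 27 − 27 = 0
n=53: ⌊(54·379+86)/731⌋ − ⌊(53·379+86)/731⌋ = ⌊20552/731⌋ − ⌊20173/731⌋ = 28 − 27 = 1
n=54: ⌊(55·379+86)/731⌋ − ⌊(54·379+86)/731⌋ = ⌊20931/731⌋ − ⌊20552/731⌋ = 28 − 28 = 0
n=55: ⌊(56·379+86)/731⌋ − ⌊(55·379+86)/731⌋ = ⌊21310/731⌋ − ⌊20931/731⌋ = 29 − 28 = 1
n=56: ⌊(57·379+86)/731⌋ − ⌊(56·379+86)/731⌋ = ⌊21689/731⌋ − ⌊21310/731⌋ = 29 − 29 = 0
n=57: ⌊(58·379+86)/731⌋ − ⌊(57·379+86)/731⌋ = ⌊22068/731⌋ − ⌊21689/731⌋ = 30 − 29 = 1
n=58: ⌊(59·379+86)/731⌋ − ⌊(58·379+86)/731⌋ = ⌊22447/731⌋ − ⌊22068/731⌋ = 30 − 30 = 0
n=59: ⌊(60·379+86)/731⌋ − ⌊(59·379+86)/731⌋ = ⌊22826/731⌋ − ⌊22447/731⌋ = 31 − 30 = 1
n=60: ⌊(61·379+86)/731⌋ − ⌊(60·379+86)/731⌋ = ⌊23205/731⌋ − ⌊22826/731⌋ = 31 − 31 = 0
n=61: ⌊(62·379+86)/731⌋ − ⌊(61·379+86)/731⌋ = ⌊23584/731⌋ − ⌊23205/731⌋ = 32 − 31 = 1
n=62: ⌊(63·379+86)/731⌋ − ⌊(62·379+86)/731⌋ = ⌊23963/731⌋ − ⌊23584/731⌋ = 32 − 32 = 0
n=63: ⌊(64·379+86)/731⌋ − ⌊(63·379+86)/731⌋ = ⌊24342/731⌋ − ⌊23963/731⌋ = 33 − 32 = 1
n=64: ⌊(65·379+86)/731⌋ − ⌊(64·379+86)/731⌋ = ⌊24721/731⌋ − ⌊24342/731⌋ = 33 − 33 = 0
n=65: ⌊(66·379+86)/731⌋ − ⌊(65·379+86)/731⌋ = ⌊25100/731⌋ − ⌊24721/731⌋ = 34 − 33 = 1
n=66: ⌊(67·379+86)/731⌋ − ⌊(66·379+86)/731⌋ = ⌊25479/731⌋ − ⌊25100/731⌋ = 34 − 34 = 0
n=67: ⌊(68·379+86)/731⌋ − ⌊(67·379+86)/731⌋ = ⌊25858/731⌋ − ⌊25479/731⌋ = 35 − 34 = 1
n=68: ⌊(69·379+86)/731⌋ − ⌊(68·379+86)/731⌋ = ⌊26237/731⌋ − ⌊25858/731⌋ = 35 − 35 = 0
n=69: ⌊(70·379+86)/731⌋ − ⌊(69·379+86)/731⌋ = ⌊26616/731⌋ − ⌊26237/731⌋ = 36 − 35 = 1
n=70: ⌊(71·379+86)/731⌋ − ⌊(70·379+86)/731⌋ = ⌊26995/731⌋ − ⌊26616/731⌋ = 36 − 36 = 0
n=71: ⌊(72·379+86)/731⌋ − ⌊(71·379+86)/731⌋ = ⌊27374/731⌋ − ⌊26995/731⌋ = 37 − 36 = 1
n=72: ⌊(73·379+86)/731⌋ − ⌊(72·379+86)/731⌋ = ⌊27753/731⌋ − ⌊27374/731⌋ = 37 − 37 = 0
n=73: ⌊(74·379+86)/731⌋ − ⌊(73·379+86)/731⌋ = ⌊28132/731⌋ − ⌊27753/731⌋ = 38 − 37 = 1
n=74: ⌊(75·379+86)/731⌋ − ⌊(74·379+86)/731⌋ = ⌊28511/731⌋ − ⌊28132/731⌋ = 39 − 38 = 1
n=75: ⌊(76·379+86)/731⌋ − ⌊(75·379+86)/731⌋ = ⌊28890/731⌋ − ⌊28511/731⌋ = 39 − 39 = 0
n=76: ⌊(77·379+86)/731⌋ − ⌊(76·379+86)/731⌋ = ⌊29269/731⌋ − ⌊28890/731⌋ = 40 − 39 = 1
n=77: ⌊(78·379+86)/731⌋ − ⌊(77·379+86)/731⌋ = ⌊29648/731⌋ − ⌊29269/731⌋ = 40 − 40 = 0
n=78: ⌊(79·379+86)/731⌋ − ⌊(78·379+86)/731⌋ = ⌊30027/731⌋ − ⌊29648/731⌋ = 41 − 40 = 1


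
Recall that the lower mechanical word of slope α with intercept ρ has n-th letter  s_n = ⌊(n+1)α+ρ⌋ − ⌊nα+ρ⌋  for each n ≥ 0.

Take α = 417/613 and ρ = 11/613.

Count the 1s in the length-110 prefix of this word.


#1s = Σ_{n=0}^{109} s_n = Σ_{n=0}^{109} (⌊(n+1)α+ρ⌋ − ⌊nα+ρ⌋)
the sum telescopes: every ⌊nα+ρ⌋ with 0 < n < 110 appears once with + and once with −, leaving ⌊110α+ρ⌋ − ⌊0·α+ρ⌋
110α + ρ = (110·417 + 11) / 613 = 45881/613
ρ = 11/613
⌊45881/613⌋ = 74,  ⌊11/613⌋ = 0
#1s = 74 − 0 = 74

74


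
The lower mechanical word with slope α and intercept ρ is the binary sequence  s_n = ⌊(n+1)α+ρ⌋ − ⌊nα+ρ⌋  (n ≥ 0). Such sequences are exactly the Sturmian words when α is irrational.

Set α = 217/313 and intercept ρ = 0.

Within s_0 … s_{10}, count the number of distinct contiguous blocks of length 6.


t_n = ⌊(n·217)/313⌋ for n = 0 … 11:
  n=0…9: ⌊0/313⌋=0 ⌊217/313⌋=0 ⌊434/313⌋=1 ⌊651/313⌋=2 ⌊868/313⌋=2 ⌊1085/313⌋=3 ⌊1302/313⌋=4 ⌊1519/313⌋=4 ⌊1736/313⌋=5 ⌊1953/313⌋=6
  n=10…11: ⌊2170/313⌋=6 ⌊2387/313⌋=7
s_n = t_(n+1) − t_n for n = 0 … 10 gives
prefix = 01101101101
slide a length-6 window over [0..5] … [5..10] (6 windows); first occurrence of each distinct factor:
  [  0..  5] 011011
  [  1..  6] 110110
  [  2..  7] 101101
  (the other 3 windows repeat one of these)
distinct factors: {011011, 101101, 110110}
count = 3  (Sturmian bound for length 6 is 7)

3


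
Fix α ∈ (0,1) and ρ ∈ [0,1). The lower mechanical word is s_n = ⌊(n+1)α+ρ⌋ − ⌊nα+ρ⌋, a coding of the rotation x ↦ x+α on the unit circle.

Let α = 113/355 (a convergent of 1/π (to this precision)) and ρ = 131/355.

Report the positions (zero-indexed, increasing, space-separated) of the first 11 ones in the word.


n=0: ⌊244/355⌋−⌊131/355⌋ = 0−0 = 0
n=1: ⌊357/355⌋−⌊244/355⌋ = 1−0 = 1  ← one
n=2: ⌊470/355⌋−⌊357/355⌋ = 1−1 = 0
n=3: ⌊583/355⌋−⌊470/355⌋ = 1−1 = 0
n=4: ⌊696/355⌋−⌊583/355⌋ = 1−1 = 0
n=5: ⌊809/355⌋−⌊696/355⌋ = 2−1 = 1  ← one
n=6: ⌊922/355⌋−⌊809/355⌋ = 2−2 = 0
n=7: ⌊1035/355⌋−⌊922/355⌋ = 2−2 = 0
n=8: ⌊1148/355⌋−⌊1035/355⌋ = 3−2 = 1  ← one
n=9: ⌊1261/355⌋−⌊1148/355⌋ = 3−3 = 0
n=10: ⌊1374/355⌋−⌊1261/355⌋ = 3−3 = 0
n=11: ⌊1487/355⌋−⌊1374/355⌋ = 4−3 = 1  ← one
n=12: ⌊1600/355⌋−⌊1487/355⌋ = 4−4 = 0
n=13: ⌊1713/355⌋−⌊1600/355⌋ = 4−4 = 0
n=14: ⌊1826/355⌋−⌊1713/355⌋ = 5−4 = 1  ← one
n=15: ⌊1939/355⌋−⌊1826/355⌋ = 5−5 = 0
n=16: ⌊2052/355⌋−⌊1939/355⌋ = 5−5 = 0
n=17: ⌊2165/355⌋−⌊2052/355⌋ = 6−5 = 1  ← one
n=18: ⌊2278/355⌋−⌊2165/355⌋ = 6−6 = 0
n=19: ⌊2391/355⌋−⌊2278/355⌋ = 6−6 = 0
n=20: ⌊2504/355⌋−⌊2391/355⌋ = 7−6 = 1  ← one
n=21: ⌊2617/355⌋−⌊2504/355⌋ = 7−7 = 0
n=22: ⌊2730/355⌋−⌊2617/355⌋ = 7−7 = 0
n=23: ⌊2843/355⌋−⌊2730/355⌋ = 8−7 = 1  ← one
n=24: ⌊2956/355⌋−⌊2843/355⌋ = 8−8 = 0
n=25: ⌊3069/355⌋−⌊2956/355⌋ = 8−8 = 0
n=26: ⌊3182/355⌋−⌊3069/355⌋ = 8−8 = 0
n=27: ⌊3295/355⌋−⌊3182/355⌋ = 9−8 = 1  ← one
n=28: ⌊3408/355⌋−⌊3295/355⌋ = 9−9 = 0
n=29: ⌊3521/355⌋−⌊3408/355⌋ = 9−9 = 0
n=30: ⌊3634/355⌋−⌊3521/355⌋ = 10−9 = 1  ← one
n=31: ⌊3747/355⌋−⌊3634/355⌋ = 10−10 = 0
n=32: ⌊3860/355⌋−⌊3747/355⌋ = 10−10 = 0
n=33: ⌊3973/355⌋−⌊3860/355⌋ = 11−10 = 1  ← one
positions of the first 11 ones: 1 5 8 11 14 17 20 23 27 30 33

1 5 8 11 14 17 20 23 27 30 33


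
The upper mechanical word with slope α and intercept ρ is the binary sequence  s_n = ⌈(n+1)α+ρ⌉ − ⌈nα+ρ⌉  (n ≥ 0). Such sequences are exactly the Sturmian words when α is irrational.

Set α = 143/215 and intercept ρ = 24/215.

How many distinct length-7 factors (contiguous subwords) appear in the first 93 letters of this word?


8

t_n = ⌈(n·143+24)/215⌉ for n = 0 … 93:
  n=0…9: ⌈24/215⌉=1 ⌈167/215⌉=1 ⌈310/215⌉=2 ⌈453/215⌉=3 ⌈596/215⌉=3 ⌈739/215⌉=4 ⌈882/215⌉=5 ⌈1025/215⌉=5 ⌈1168/215⌉=6 ⌈1311/215⌉=7
  n=10…19: ⌈1454/215⌉=7 ⌈1597/215⌉=8 ⌈1740/215⌉=9 ⌈1883/215⌉=9 ⌈2026/215⌉=10 ⌈2169/215⌉=11 ⌈2312/215⌉=11 ⌈2455/215⌉=12 ⌈2598/215⌉=13 ⌈2741/215⌉=13
  n=20…29: ⌈2884/215⌉=14 ⌈3027/215⌉=15 ⌈3170/215⌉=15 ⌈3313/215⌉=16 ⌈3456/215⌉=17 ⌈3599/215⌉=17 ⌈3742/215⌉=18 ⌈3885/215⌉=19 ⌈4028/215⌉=19 ⌈4171/215⌉=20
  n=30…39: ⌈4314/215⌉=21 ⌈4457/215⌉=21 ⌈4600/215⌉=22 ⌈4743/215⌉=23 ⌈4886/215⌉=23 ⌈5029/215⌉=24 ⌈5172/215⌉=25 ⌈5315/215⌉=25 ⌈5458/215⌉=26 ⌈5601/215⌉=27
  n=40…49: ⌈5744/215⌉=27 ⌈5887/215⌉=28 ⌈6030/215⌉=29 ⌈6173/215⌉=29 ⌈6316/215⌉=30 ⌈6459/215⌉=31 ⌈6602/215⌉=31 ⌈6745/215⌉=32 ⌈6888/215⌉=33 ⌈7031/215⌉=33
  n=50…59: ⌈7174/215⌉=34 ⌈7317/215⌉=35 ⌈7460/215⌉=35 ⌈7603/215⌉=36 ⌈7746/215⌉=37 ⌈7889/215⌉=37 ⌈8032/215⌉=38 ⌈8175/215⌉=39 ⌈8318/215⌉=39 ⌈8461/215⌉=40
  n=60…69: ⌈8604/215⌉=41 ⌈8747/215⌉=41 ⌈8890/215⌉=42 ⌈9033/215⌉=43 ⌈9176/215⌉=43 ⌈9319/215⌉=44 ⌈9462/215⌉=45 ⌈9605/215⌉=45 ⌈9748/215⌉=46 ⌈9891/215⌉=47
  n=70…79: ⌈10034/215⌉=47 ⌈10177/215⌉=48 ⌈10320/215⌉=48 ⌈10463/215⌉=49 ⌈10606/215⌉=50 ⌈10749/215⌉=50 ⌈10892/215⌉=51 ⌈11035/215⌉=52 ⌈11178/215⌉=52 ⌈11321/215⌉=53
  n=80…89: ⌈11464/215⌉=54 ⌈11607/215⌉=54 ⌈11750/215⌉=55 ⌈11893/215⌉=56 ⌈12036/215⌉=56 ⌈12179/215⌉=57 ⌈12322/215⌉=58 ⌈12465/215⌉=58 ⌈12608/215⌉=59 ⌈12751/215⌉=60
  n=90…93: ⌈12894/215⌉=60 ⌈13037/215⌉=61 ⌈13180/215⌉=62 ⌈13323/215⌉=62
s_n = t_(n+1) − t_n for n = 0 … 92 gives
prefix = 011011011011011011011011011011011011011011011011011011011011011011011010110110110110110110110
slide a length-7 window over [0..6] … [86..92] (87 windows); first occurrence of each distinct factor:
  [  0..  6] 0110110
  [  1..  7] 1101101
  [  2..  8] 1011011
  [ 65.. 71] 1011010
  [ 66.. 72] 0110101
  [ 67.. 73] 1101011
  [ 68.. 74] 1010110
  [ 69.. 75] 0101101
  (the other 79 windows repeat one of these)
distinct factors: {0101101, 0110101, 0110110, 1010110, 1011010, 1011011, 1101011, 1101101}
count = 8  (Sturmian bound for length 7 is 8)


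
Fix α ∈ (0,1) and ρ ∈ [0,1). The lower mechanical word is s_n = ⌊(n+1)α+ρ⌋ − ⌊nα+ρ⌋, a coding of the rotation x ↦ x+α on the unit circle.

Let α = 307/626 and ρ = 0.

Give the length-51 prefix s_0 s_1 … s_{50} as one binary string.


n=0: ⌊(1·307)/626⌋ − ⌊(0·307)/626⌋ = ⌊307/626⌋ − ⌊0/626⌋ = 0 − 0 = 0
n=1: ⌊(2·307)/626⌋ − ⌊(1·307)/626⌋ = ⌊614/626⌋ − ⌊307/626⌋ = 0 − 0 = 0
n=2: ⌊(3·307)/626⌋ − ⌊(2·307)/626⌋ = ⌊921/626⌋ − ⌊614/626⌋ = 1 − 0 = 1
n=3: ⌊(4·307)/626⌋ − ⌊(3·307)/626⌋ = ⌊1228/626⌋ − ⌊921/626⌋ = 1 − 1 = 0
n=4: ⌊(5·307)/626⌋ − ⌊(4·307)/626⌋ = ⌊1535/626⌋ − ⌊1228/626⌋ = 2 − 1 = 1
n=5: ⌊(6·307)/626⌋ − ⌊(5·307)/626⌋ = ⌊1842/626⌋ − ⌊1535/626⌋ = 2 − 2 = 0
n=6: ⌊(7·307)/626⌋ − ⌊(6·307)/626⌋ = ⌊2149/626⌋ − ⌊1842/626⌋ = 3 − 2 = 1
n=7: ⌊(8·307)/626⌋ − ⌊(7·307)/626⌋ = ⌊2456/626⌋ − ⌊2149/626⌋ = 3 − 3 = 0
n=8: ⌊(9·307)/626⌋ − ⌊(8·307)/626⌋ = ⌊2763/626⌋ − ⌊2456/626⌋ = 4 − 3 = 1
n=9: ⌊(10·307)/626⌋ − ⌊(9·307)/626⌋ = ⌊3070/626⌋ − ⌊2763/626⌋ = 4 − 4 = 0
n=10: ⌊(11·307)/626⌋ − ⌊(10·307)/626⌋ = ⌊3377/626⌋ − ⌊3070/626⌋ = 5 − 4 = 1
n=11: ⌊(12·307)/626⌋ − ⌊(11·307)/626⌋ = ⌊3684/626⌋ − ⌊3377/626⌋ = 5 − 5 = 0
n=12: ⌊(13·307)/626⌋ − ⌊(12·307)/626⌋ = ⌊3991/626⌋ − ⌊3684/626⌋ = 6 − 5 = 1
n=13: ⌊(14·307)/626⌋ − ⌊(13·307)/626⌋ = ⌊4298/626⌋ − ⌊3991/626⌋ = 6 − 6 = 0
n=14: ⌊(15·307)/626⌋ − ⌊(14·307)/626⌋ = ⌊4605/626⌋ − ⌊4298/626⌋ = 7 − 6 = 1
n=15: ⌊(16·307)/626⌋ − ⌊(15·307)/626⌋ = ⌊4912/626⌋ − ⌊4605/626⌋ = 7 − 7 = 0
n=16: ⌊(17·307)/626⌋ − ⌊(16·307)/626⌋ = ⌊5219/626⌋ − ⌊4912/626⌋ = 8 − 7 = 1
n=17: ⌊(18·307)/626⌋ − ⌊(17·307)/626⌋ = ⌊5526/626⌋ − ⌊5219/626⌋ = 8 − 8 = 0
n=18: ⌊(19·307)/626⌋ − ⌊(18·307)/626⌋ = ⌊5833/626⌋ − ⌊5526/626⌋ = 9 − 8 = 1
n=19: ⌊(20·307)/626⌋ − ⌊(19·307)/626⌋ = ⌊6140/626⌋ − ⌊5833/626⌋ = 9 − 9 = 0
n=20: ⌊(21·307)/626⌋ − ⌊(20·307)/626⌋ = ⌊6447/626⌋ − ⌊6140/626⌋ = 10 − 9 = 1
n=21: ⌊(22·307)/626⌋ − ⌊(21·307)/626⌋ = ⌊6754/626⌋ − ⌊6447/626⌋ = 10 − 10 = 0
n=22: ⌊(23·307)/626⌋ − ⌊(22·307)/626⌋ = ⌊7061/626⌋ − ⌊6754/626⌋ = 11 − 10 = 1
n=23: ⌊(24·307)/626⌋ − ⌊(23·307)/626⌋ = ⌊7368/626⌋ − ⌊7061/626⌋ = 11 − 11 = 0
n=24: ⌊(25·307)/626⌋ − ⌊(24·307)/626⌋ = ⌊7675/626⌋ − ⌊7368/626⌋ = 12 − 11 = 1
n=25: ⌊(26·307)/626⌋ − ⌊(25·307)/626⌋ = ⌊7982/626⌋ − ⌊7675/626⌋ = 12 − 12 = 0
n=26: ⌊(27·307)/626⌋ − ⌊(26·307)/626⌋ = ⌊8289/626⌋ − ⌊7982/626⌋ = 13 − 12 = 1
n=27: ⌊(28·307)/626⌋ − ⌊(27·307)/626⌋ = ⌊8596/626⌋ − ⌊8289/626⌋ = 13 − 13 = 0
n=28: ⌊(29·307)/626⌋ − ⌊(28·307)/626⌋ = ⌊8903/626⌋ − ⌊8596/626⌋ = 14 − 13 = 1
n=29: ⌊(30·307)/626⌋ − ⌊(29·307)/626⌋ = ⌊9210/626⌋ − ⌊8903/626⌋ = 14 − 14 = 0
n=30: ⌊(31·307)/626⌋ − ⌊(30·307)/626⌋ = ⌊9517/626⌋ − ⌊9210/626⌋ = 15 − 14 = 1
n=31: ⌊(32·307)/626⌋ − ⌊(31·307)/626⌋ = ⌊9824/626⌋ − ⌊9517/626⌋ = 15 − 15 = 0
n=32: ⌊(33·307)/626⌋ − ⌊(32·307)/626⌋ = ⌊10131/626⌋ − ⌊9824/626⌋ = 16 − 15 = 1
n=33: ⌊(34·307)/626⌋ − ⌊(33·307)/626⌋ = ⌊10438/626⌋ − ⌊10131/626⌋ = 16 − 16 = 0
n=34: ⌊(35·307)/626⌋ − ⌊(34·307)/626⌋ = ⌊10745/626⌋ − ⌊10438/626⌋ = 17 − 16 = 1
n=35: ⌊(36·307)/626⌋ − ⌊(35·307)/626⌋ = ⌊11052/626⌋ − ⌊10745/626⌋ = 17 − 17 = 0
n=36: ⌊(37·307)/626⌋ − ⌊(36·307)/626⌋ = ⌊11359/626⌋ − ⌊11052/626⌋ = 18 − 17 = 1
n=37: ⌊(38·307)/626⌋ − ⌊(37·307)/626⌋ = ⌊11666/626⌋ − ⌊11359/626⌋ = 18 − 18 = 0
n=38: ⌊(39·307)/626⌋ − ⌊(38·307)/626⌋ = ⌊11973/626⌋ − ⌊11666/626⌋ = 19 − 18 = 1
n=39: ⌊(40·307)/626⌋ − ⌊(39·307)/626⌋ = ⌊12280/626⌋ − ⌊11973/626⌋ = 19 − 19 = 0
n=40: ⌊(41·307)/626⌋ − ⌊(40·307)/626⌋ = ⌊12587/626⌋ − ⌊12280/626⌋ = 20 − 19 = 1
n=41: ⌊(42·307)/626⌋ − ⌊(41·307)/626⌋ = ⌊12894/626⌋ − ⌊12587/626⌋ = 20 − 20 = 0
n=42: ⌊(43·307)/626⌋ − ⌊(42·307)/626⌋ = ⌊13201/626⌋ − ⌊12894/626⌋ = 21 − 20 = 1
n=43: ⌊(44·307)/626⌋ − ⌊(43·307)/626⌋ = ⌊13508/626⌋ − ⌊13201/626⌋ = 21 − 21 = 0
n=44: ⌊(45·307)/626⌋ − ⌊(44·307)/626⌋ = ⌊13815/626⌋ − ⌊13508/626⌋ = 22 − 21 = 1
n=45: ⌊(46·307)/626⌋ − ⌊(45·307)/626⌋ = ⌊14122/626⌋ − ⌊13815/626⌋ = 22 − 22 = 0
n=46: ⌊(47·307)/626⌋ − ⌊(46·307)/626⌋ = ⌊14429/626⌋ − ⌊14122/626⌋ = 23 − 22 = 1
n=47: ⌊(48·307)/626⌋ − ⌊(47·307)/626⌋ = ⌊14736/626⌋ − ⌊14429/626⌋ = 23 − 23 = 0
n=48: ⌊(49·307)/626⌋ − ⌊(48·307)/626⌋ = ⌊15043/626⌋ − ⌊14736/626⌋ = 24 − 23 = 1
n=49: ⌊(50·307)/626⌋ − ⌊(49·307)/626⌋ = ⌊15350/626⌋ − ⌊15043/626⌋ = 24 − 24 = 0
n=50: ⌊(51·307)/626⌋ − ⌊(50·307)/626⌋ = ⌊15657/626⌋ − ⌊15350/626⌋ = 25 − 24 = 1

001010101010101010101010101010101010101010101010101


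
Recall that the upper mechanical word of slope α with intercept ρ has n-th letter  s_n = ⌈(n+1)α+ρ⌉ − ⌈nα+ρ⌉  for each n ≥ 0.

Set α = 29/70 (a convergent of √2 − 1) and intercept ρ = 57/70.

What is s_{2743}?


(n+1)α + ρ = (2744·29 + 57) / 70 = 79633/70
nα + ρ     = (2743·29 + 57) / 70 = 79604/70
⌈79633/70⌉ = 1138,  ⌈79604/70⌉ = 1138
s_{2743} = 1138 − 1138 = 0

0


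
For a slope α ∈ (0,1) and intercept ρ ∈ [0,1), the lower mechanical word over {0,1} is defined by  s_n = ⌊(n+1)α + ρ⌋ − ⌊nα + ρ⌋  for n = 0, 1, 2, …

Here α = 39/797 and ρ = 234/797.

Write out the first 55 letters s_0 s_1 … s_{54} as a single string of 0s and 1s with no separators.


0000000000000010000000000000000000100000000000000000000

n=0: ⌊(1·39+234)/797⌋ − ⌊(0·39+234)/797⌋ = ⌊273/797⌋ − ⌊234/797⌋ = 0 − 0 = 0
n=1: ⌊(2·39+234)/797⌋ − ⌊(1·39+234)/797⌋ = ⌊312/797⌋ − ⌊273/797⌋ = 0 − 0 = 0
n=2: ⌊(3·39+234)/797⌋ − ⌊(2·39+234)/797⌋ = ⌊351/797⌋ − ⌊312/797⌋ = 0 − 0 = 0
n=3: ⌊(4·39+234)/797⌋ − ⌊(3·39+234)/797⌋ = ⌊390/797⌋ − ⌊351/797⌋ = 0 − 0 = 0
n=4: ⌊(5·39+234)/797⌋ − ⌊(4·39+234)/797⌋ = ⌊429/797⌋ − ⌊390/797⌋ = 0 − 0 = 0
n=5: ⌊(6·39+234)/797⌋ − ⌊(5·39+234)/797⌋ = ⌊468/797⌋ − ⌊429/797⌋ = 0 − 0 = 0
n=6: ⌊(7·39+234)/797⌋ − ⌊(6·39+234)/797⌋ = ⌊507/797⌋ − ⌊468/797⌋ = 0 − 0 = 0
n=7: ⌊(8·39+234)/797⌋ − ⌊(7·39+234)/797⌋ = ⌊546/797⌋ − ⌊507/797⌋ = 0 − 0 = 0
n=8: ⌊(9·39+234)/797⌋ − ⌊(8·39+234)/797⌋ = ⌊585/797⌋ − ⌊546/797⌋ = 0 − 0 = 0
n=9: ⌊(10·39+234)/797⌋ − ⌊(9·39+234)/797⌋ = ⌊624/797⌋ − ⌊585/797⌋ = 0 − 0 = 0
n=10: ⌊(11·39+234)/797⌋ − ⌊(10·39+234)/797⌋ = ⌊663/797⌋ − ⌊624/797⌋ = 0 − 0 = 0
n=11: ⌊(12·39+234)/797⌋ − ⌊(11·39+234)/797⌋ = ⌊702/797⌋ − ⌊663/797⌋ = 0 − 0 = 0
n=12: ⌊(13·39+234)/797⌋ − ⌊(12·39+234)/797⌋ = ⌊741/797⌋ − ⌊702/797⌋ = 0 − 0 = 0
n=13: ⌊(14·39+234)/797⌋ − ⌊(13·39+234)/797⌋ = ⌊780/797⌋ − ⌊741/797⌋ = 0 − 0 = 0
n=14: ⌊(15·39+234)/797⌋ − ⌊(14·39+234)/797⌋ = ⌊819/797⌋ − ⌊780/797⌋ = 1 − 0 = 1
n=15: ⌊(16·39+234)/797⌋ − ⌊(15·39+234)/797⌋ = ⌊858/797⌋ − ⌊819/797⌋ = 1 − 1 = 0
n=16: ⌊(17·39+234)/797⌋ − ⌊(16·39+234)/797⌋ = ⌊897/797⌋ − ⌊858/797⌋ = 1 − 1 = 0
n=17: ⌊(18·39+234)/797⌋ − ⌊(17·39+234)/797⌋ = ⌊936/797⌋ − ⌊897/797⌋ = 1 − 1 = 0
n=18: ⌊(19·39+234)/797⌋ − ⌊(18·39+234)/797⌋ = ⌊975/797⌋ − ⌊936/797⌋ = 1 − 1 = 0
n=19: ⌊(20·39+234)/797⌋ − ⌊(19·39+234)/797⌋ = ⌊1014/797⌋ − ⌊975/797⌋ = 1 − 1 = 0
n=20: ⌊(21·39+234)/797⌋ − ⌊(20·39+234)/797⌋ = ⌊1053/797⌋ − ⌊1014/797⌋ = 1 − 1 = 0
n=21: ⌊(22·39+234)/797⌋ − ⌊(21·39+234)/797⌋ = ⌊1092/797⌋ − ⌊1053/797⌋ = 1 − 1 = 0
n=22: ⌊(23·39+234)/797⌋ − ⌊(22·39+234)/797⌋ = ⌊1131/797⌋ − ⌊1092/797⌋ = 1 − 1 = 0
n=23: ⌊(24·39+234)/797⌋ − ⌊(23·39+234)/797⌋ = ⌊1170/797⌋ − ⌊1131/797⌋ = 1 − 1 = 0
n=24: ⌊(25·39+234)/797⌋ − ⌊(24·39+234)/797⌋ = ⌊1209/797⌋ − ⌊1170/797⌋ = 1 − 1 = 0
n=25: ⌊(26·39+234)/797⌋ − ⌊(25·39+234)/797⌋ = ⌊1248/797⌋ − ⌊1209/797⌋ = 1 − 1 = 0
n=26: ⌊(27·39+234)/797⌋ − ⌊(26·39+234)/797⌋ = ⌊1287/797⌋ − ⌊1248/797⌋ = 1 − 1 = 0
n=27: ⌊(28·39+234)/797⌋ − ⌊(27·39+234)/797⌋ = ⌊1326/797⌋ − ⌊1287/797⌋ = 1 − 1 = 0
n=28: ⌊(29·39+234)/797⌋ − ⌊(28·39+234)/797⌋ = ⌊1365/797⌋ − ⌊1326/797⌋ = 1 − 1 = 0
n=29: ⌊(30·39+234)/797⌋ − ⌊(29·39+234)/797⌋ = ⌊1404/797⌋ − ⌊1365/797⌋ = 1 − 1 = 0
n=30: ⌊(31·39+234)/797⌋ − ⌊(30·39+234)/797⌋ = ⌊1443/797⌋ − ⌊1404/797⌋ = 1 − 1 = 0
n=31: ⌊(32·39+234)/797⌋ − ⌊(31·39+234)/797⌋ = ⌊1482/797⌋ − ⌊1443/797⌋ = 1 − 1 = 0
n=32: ⌊(33·39+234)/797⌋ − ⌊(32·39+234)/797⌋ = ⌊1521/797⌋ − ⌊1482/797⌋ = 1 − 1 = 0
n=33: ⌊(34·39+234)/797⌋ − ⌊(33·39+234)/797⌋ = ⌊1560/797⌋ − ⌊1521/797⌋ = 1 − 1 = 0
n=34: ⌊(35·39+234)/797⌋ − ⌊(34·39+234)/797⌋ = ⌊1599/797⌋ − ⌊1560/797⌋ = 2 − 1 = 1
n=35: ⌊(36·39+234)/797⌋ − ⌊(35·39+234)/797⌋ = ⌊1638/797⌋ − ⌊1599/797⌋ = 2 − 2 = 0
n=36: ⌊(37·39+234)/797⌋ − ⌊(36·39+234)/797⌋ = ⌊1677/797⌋ − ⌊1638/797⌋ = 2 − 2 = 0
n=37: ⌊(38·39+234)/797⌋ − ⌊(37·39+234)/797⌋ = ⌊1716/797⌋ − ⌊1677/797⌋ = 2 − 2 = 0
n=38: ⌊(39·39+234)/797⌋ − ⌊(38·39+234)/797⌋ = ⌊1755/797⌋ − ⌊1716/797⌋ = 2 − 2 = 0
n=39: ⌊(40·39+234)/797⌋ − ⌊(39·39+234)/797⌋ = ⌊1794/797⌋ − ⌊1755/797⌋ = 2 − 2 = 0
n=40: ⌊(41·39+234)/797⌋ − ⌊(40·39+234)/797⌋ = ⌊1833/797⌋ − ⌊1794/797⌋ = 2 − 2 = 0
n=41: ⌊(42·39+234)/797⌋ − ⌊(41·39+234)/797⌋ = ⌊1872/797⌋ − ⌊1833/797⌋ = 2 − 2 = 0
n=42: ⌊(43·39+234)/797⌋ − ⌊(42·39+234)/797⌋ = ⌊1911/797⌋ − ⌊1872/797⌋ = 2 − 2 = 0
n=43: ⌊(44·39+234)/797⌋ − ⌊(43·39+234)/797⌋ = ⌊1950/797⌋ − ⌊1911/797⌋ = 2 − 2 = 0
n=44: ⌊(45·39+234)/797⌋ − ⌊(44·39+234)/797⌋ = ⌊1989/797⌋ − ⌊1950/797⌋ = 2 − 2 = 0
n=45: ⌊(46·39+234)/797⌋ − ⌊(45·39+234)/797⌋ = ⌊2028/797⌋ − ⌊1989/797⌋ = 2 − 2 = 0
n=46: ⌊(47·39+234)/797⌋ − ⌊(46·39+234)/797⌋ = ⌊2067/797⌋ − ⌊2028/797⌋ = 2 − 2 = 0
n=47: ⌊(48·39+234)/797⌋ − ⌊(47·39+234)/797⌋ = ⌊2106/797⌋ − ⌊2067/797⌋ = 2 − 2 = 0
n=48: ⌊(49·39+234)/797⌋ − ⌊(48·39+234)/797⌋ = ⌊2145/797⌋ − ⌊2106/797⌋ = 2 − 2 = 0
n=49: ⌊(50·39+234)/797⌋ − ⌊(49·39+234)/797⌋ = ⌊2184/797⌋ − ⌊2145/797⌋ = 2 − 2 = 0
n=50: ⌊(51·39+234)/797⌋ − ⌊(50·39+234)/797⌋ = ⌊2223/797⌋ − ⌊2184/797⌋ = 2 − 2 = 0
n=51: ⌊(52·39+234)/797⌋ − ⌊(51·39+234)/797⌋ = ⌊2262/797⌋ − ⌊2223/797⌋ = 2 − 2 = 0
n=52: ⌊(53·39+234)/797⌋ − ⌊(52·39+234)/797⌋ = ⌊2301/797⌋ − ⌊2262/797⌋ = 2 − 2 = 0
n=53: ⌊(54·39+234)/797⌋ − ⌊(53·39+234)/797⌋ = ⌊2340/797⌋ − ⌊2301/797⌋ = 2 − 2 = 0
n=54: ⌊(55·39+234)/797⌋ − ⌊(54·39+234)/797⌋ = ⌊2379/797⌋ − ⌊2340/797⌋ = 2 − 2 = 0


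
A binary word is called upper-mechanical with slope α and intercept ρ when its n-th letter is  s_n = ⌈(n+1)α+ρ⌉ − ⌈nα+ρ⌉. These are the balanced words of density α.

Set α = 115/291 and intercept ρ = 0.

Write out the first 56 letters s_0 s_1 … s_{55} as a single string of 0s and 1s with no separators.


n=0: ⌈(1·115)/291⌉ − ⌈(0·115)/291⌉ = ⌈115/291⌉ − ⌈0/291⌉ = 1 − 0 = 1
n=1: ⌈(2·115)/291⌉ − ⌈(1·115)/291⌉ = ⌈230/291⌉ − ⌈115/291⌉ = 1 − 1 = 0
n=2: ⌈(3·115)/291⌉ − ⌈(2·115)/291⌉ = ⌈345/291⌉ − ⌈230/291⌉ = 2 − 1 = 1
n=3: ⌈(4·115)/291⌉ − ⌈(3·115)/291⌉ = ⌈460/291⌉ − ⌈345/291⌉ = 2 − 2 = 0
n=4: ⌈(5·115)/291⌉ − ⌈(4·115)/291⌉ = ⌈575/291⌉ − ⌈460/291⌉ = 2 − 2 = 0
n=5: ⌈(6·115)/291⌉ − ⌈(5·115)/291⌉ = ⌈690/291⌉ − ⌈575/291⌉ = 3 − 2 = 1
n=6: ⌈(7·115)/291⌉ − ⌈(6·115)/291⌉ = ⌈805/291⌉ − ⌈690/291⌉ = 3 − 3 = 0
n=7: ⌈(8·115)/291⌉ − ⌈(7·115)/291⌉ = ⌈920/291⌉ − ⌈805/291⌉ = 4 − 3 = 1
n=8: ⌈(9·115)/291⌉ − ⌈(8·115)/291⌉ = ⌈1035/291⌉ − ⌈920/291⌉ = 4 − 4 = 0
n=9: ⌈(10·115)/291⌉ − ⌈(9·115)/291⌉ = ⌈1150/291⌉ − ⌈1035/291⌉ = 4 − 4 = 0
n=10: ⌈(11·115)/291⌉ − ⌈(10·115)/291⌉ = ⌈1265/291⌉ − ⌈1150/291⌉ = 5 − 4 = 1
n=11: ⌈(12·115)/291⌉ − ⌈(11·115)/291⌉ = ⌈1380/291⌉ − ⌈1265/291⌉ = 5 − 5 = 0
n=12: ⌈(13·115)/291⌉ − ⌈(12·115)/291⌉ = ⌈1495/291⌉ − ⌈1380/291⌉ = 6 − 5 = 1
n=13: ⌈(14·115)/291⌉ − ⌈(13·115)/291⌉ = ⌈1610/291⌉ − ⌈1495/291⌉ = 6 − 6 = 0
n=14: ⌈(15·115)/291⌉ − ⌈(14·115)/291⌉ = ⌈1725/291⌉ − ⌈1610/291⌉ = 6 − 6 = 0
n=15: ⌈(16·115)/291⌉ − ⌈(15·115)/291⌉ = ⌈1840/291⌉ − ⌈1725/291⌉ = 7 − 6 = 1
n=16: ⌈(17·115)/291⌉ − ⌈(16·115)/291⌉ = ⌈1955/291⌉ − ⌈1840/291⌉ = 7 − 7 = 0
n=17: ⌈(18·115)/291⌉ − ⌈(17·115)/291⌉ = ⌈2070/291⌉ − ⌈1955/291⌉ = 8 − 7 = 1
n=18: ⌈(19·115)/291⌉ − ⌈(18·115)/291⌉ = ⌈2185/291⌉ − ⌈2070/291⌉ = 8 − 8 = 0
n=19: ⌈(20·115)/291⌉ − ⌈(19·115)/291⌉ = ⌈2300/291⌉ − ⌈2185/291⌉ = 8 − 8 = 0
n=20: ⌈(21·115)/291⌉ − ⌈(20·115)/291⌉ = ⌈2415/291⌉ − ⌈2300/291⌉ = 9 − 8 = 1
n=21: ⌈(22·115)/291⌉ − ⌈(21·115)/291⌉ = ⌈2530/291⌉ − ⌈2415/291⌉ = 9 − 9 = 0
n=22: ⌈(23·115)/291⌉ − ⌈(22·115)/291⌉ = ⌈2645/291⌉ − ⌈2530/291⌉ = 10 − 9 = 1
n=23: ⌈(24·115)/291⌉ − ⌈(23·115)/291⌉ = ⌈2760/291⌉ − ⌈2645/291⌉ = 10 − 10 = 0
n=24: ⌈(25·115)/291⌉ − ⌈(24·115)/291⌉ = ⌈2875/291⌉ − ⌈2760/291⌉ = 10 − 10 = 0
n=25: ⌈(26·115)/291⌉ − ⌈(25·115)/291⌉ = ⌈2990/291⌉ − ⌈2875/291⌉ = 11 − 10 = 1
n=26: ⌈(27·115)/291⌉ − ⌈(26·115)/291⌉ = ⌈3105/291⌉ − ⌈2990/291⌉ = 11 − 11 = 0
n=27: ⌈(28·115)/291⌉ − ⌈(27·115)/291⌉ = ⌈3220/291⌉ − ⌈3105/291⌉ = 12 − 11 = 1
n=28: ⌈(29·115)/291⌉ − ⌈(28·115)/291⌉ = ⌈3335/291⌉ − ⌈3220/291⌉ = 12 − 12 = 0
n=29: ⌈(30·115)/291⌉ − ⌈(29·115)/291⌉ = ⌈3450/291⌉ − ⌈3335/291⌉ = 12 − 12 = 0
n=30: ⌈(31·115)/291⌉ − ⌈(30·115)/291⌉ = ⌈3565/291⌉ − ⌈3450/291⌉ = 13 − 12 = 1
n=31: ⌈(32·115)/291⌉ − ⌈(31·115)/291⌉ = ⌈3680/291⌉ − ⌈3565/291⌉ = 13 − 13 = 0
n=32: ⌈(33·115)/291⌉ − ⌈(32·115)/291⌉ = ⌈3795/291⌉ − ⌈3680/291⌉ = 14 − 13 = 1
n=33: ⌈(34·115)/291⌉ − ⌈(33·115)/291⌉ = ⌈3910/291⌉ − ⌈3795/291⌉ = 14 − 14 = 0
n=34: ⌈(35·115)/291⌉ − ⌈(34·115)/291⌉ = ⌈4025/291⌉ − ⌈3910/291⌉ = 14 − 14 = 0
n=35: ⌈(36·115)/291⌉ − ⌈(35·115)/291⌉ = ⌈4140/291⌉ − ⌈4025/291⌉ = 15 − 14 = 1
n=36: ⌈(37·115)/291⌉ − ⌈(36·115)/291⌉ = ⌈4255/291⌉ − ⌈4140/291⌉ = 15 − 15 = 0
n=37: ⌈(38·115)/291⌉ − ⌈(37·115)/291⌉ = ⌈4370/291⌉ − ⌈4255/291⌉ = 16 − 15 = 1
n=38: ⌈(39·115)/291⌉ − ⌈(38·115)/291⌉ = ⌈4485/291⌉ − ⌈4370/291⌉ = 16 − 16 = 0
n=39: ⌈(40·115)/291⌉ − ⌈(39·115)/291⌉ = ⌈4600/291⌉ − ⌈4485/291⌉ = 16 − 16 = 0
n=40: ⌈(41·115)/291⌉ − ⌈(40·115)/291⌉ = ⌈4715/291⌉ − ⌈4600/291⌉ = 17 − 16 = 1
n=41: ⌈(42·115)/291⌉ − ⌈(41·115)/291⌉ = ⌈4830/291⌉ − ⌈4715/291⌉ = 17 − 17 = 0
n=42: ⌈(43·115)/291⌉ − ⌈(42·115)/291⌉ = ⌈4945/291⌉ − ⌈4830/291⌉ = 17 − 17 = 0
n=43: ⌈(44·115)/291⌉ − ⌈(43·115)/291⌉ = ⌈5060/291⌉ − ⌈4945/291⌉ = 18 − 17 = 1
n=44: ⌈(45·115)/291⌉ − ⌈(44·115)/291⌉ = ⌈5175/291⌉ − ⌈5060/291⌉ = 18 − 18 = 0
n=45: ⌈(46·115)/291⌉ − ⌈(45·115)/291⌉ = ⌈5290/291⌉ − ⌈5175/291⌉ = 19 − 18 = 1
n=46: ⌈(47·115)/291⌉ − ⌈(46·115)/291⌉ = ⌈5405/291⌉ − ⌈5290/291⌉ = 19 − 19 = 0
n=47: ⌈(48·115)/291⌉ − ⌈(47·115)/291⌉ = ⌈5520/291⌉ − ⌈5405/291⌉ = 19 − 19 = 0
n=48: ⌈(49·115)/291⌉ − ⌈(48·115)/291⌉ = ⌈5635/291⌉ − ⌈5520/291⌉ = 20 − 19 = 1
n=49: ⌈(50·115)/291⌉ − ⌈(49·115)/291⌉ = ⌈5750/291⌉ − ⌈5635/291⌉ = 20 − 20 = 0
n=50: ⌈(51·115)/291⌉ − ⌈(50·115)/291⌉ = ⌈5865/291⌉ − ⌈5750/291⌉ = 21 − 20 = 1
n=51: ⌈(52·115)/291⌉ − ⌈(51·115)/291⌉ = ⌈5980/291⌉ − ⌈5865/291⌉ = 21 − 21 = 0
n=52: ⌈(53·115)/291⌉ − ⌈(52·115)/291⌉ = ⌈6095/291⌉ − ⌈5980/291⌉ = 21 − 21 = 0
n=53: ⌈(54·115)/291⌉ − ⌈(53·115)/291⌉ = ⌈6210/291⌉ − ⌈6095/291⌉ = 22 − 21 = 1
n=54: ⌈(55·115)/291⌉ − ⌈(54·115)/291⌉ = ⌈6325/291⌉ − ⌈6210/291⌉ = 22 − 22 = 0
n=55: ⌈(56·115)/291⌉ − ⌈(55·115)/291⌉ = ⌈6440/291⌉ − ⌈6325/291⌉ = 23 − 22 = 1

10100101001010010100101001010010100101001001010010100101
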